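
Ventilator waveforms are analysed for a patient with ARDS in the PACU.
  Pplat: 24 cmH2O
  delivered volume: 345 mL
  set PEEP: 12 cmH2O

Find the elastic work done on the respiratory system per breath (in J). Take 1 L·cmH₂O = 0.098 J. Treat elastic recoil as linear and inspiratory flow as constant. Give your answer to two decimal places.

0.20

Elastic work ≈ ½ × (Pplat − PEEP) × Vt = 0.5 × (24 − 12) × 0.345 L = 0.5 × 12.0 × 0.345 = 2.07 L·cmH2O.
× 0.098 J/(L·cmH2O) → 0.2029 J.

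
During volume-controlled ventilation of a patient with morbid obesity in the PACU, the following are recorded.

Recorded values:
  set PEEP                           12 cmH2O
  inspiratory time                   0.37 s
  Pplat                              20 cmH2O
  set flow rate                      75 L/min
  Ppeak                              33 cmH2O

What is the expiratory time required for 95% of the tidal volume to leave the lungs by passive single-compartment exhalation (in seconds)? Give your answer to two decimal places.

1.80

Flow: 75 L/min ÷ 60 = 1.25 L/s.
Vt = flow × Ti = 1.25 L/s × 0.37 s × 1000 mL/L = 462.5 mL.
R = (PIP − Pplat)/V̇ = (33 − 20) / 1.25 = 13.0/1.25 = 10.4 cmH2O·s/L.
C = Vt/(Pplat − PEEP) = 462.5 / (20 − 12) = 462.5/8.0 = 57.813 mL/cmH2O.
τ = R × C = 10.4 × 0.05781 L/cmH2O = 0.6012 s.
t = −τ·ln(1 − 0.95) = −0.6012·ln(0.05) = 1.801 s.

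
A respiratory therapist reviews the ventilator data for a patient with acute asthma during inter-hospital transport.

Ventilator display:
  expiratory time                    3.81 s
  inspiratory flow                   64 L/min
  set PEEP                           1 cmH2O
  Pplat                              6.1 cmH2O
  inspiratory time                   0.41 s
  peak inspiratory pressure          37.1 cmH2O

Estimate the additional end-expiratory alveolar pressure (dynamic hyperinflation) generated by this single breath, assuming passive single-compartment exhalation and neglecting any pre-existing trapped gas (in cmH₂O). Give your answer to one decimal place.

Flow: 64 L/min ÷ 60 = 1.0667 L/s.
Vt = flow × Ti = 1.0667 L/s × 0.41 s × 1000 mL/L = 437.35 mL.
R = (PIP − Pplat)/V̇ = (37.1 − 6.1) / 1.0667 = 31.0/1.0667 = 29.062 cmH2O·s/L.
C = Vt/(Pplat − PEEP) = 437.35 / (6.1 − 1) = 437.35/5.1 = 85.755 mL/cmH2O.
τ = R × C = 29.062 × 0.08576 L/cmH2O = 2.492 s.
Fraction remaining = e^(−Te/τ) = e^(−3.81/2.492) = 0.2168; trapped volume = 437.35 × 0.2168 = 94.817 mL.
Additional alveolar pressure from trapping ≈ V_trapped / C = 94.817 / 85.755 = 1.106 cmH2O.

1.1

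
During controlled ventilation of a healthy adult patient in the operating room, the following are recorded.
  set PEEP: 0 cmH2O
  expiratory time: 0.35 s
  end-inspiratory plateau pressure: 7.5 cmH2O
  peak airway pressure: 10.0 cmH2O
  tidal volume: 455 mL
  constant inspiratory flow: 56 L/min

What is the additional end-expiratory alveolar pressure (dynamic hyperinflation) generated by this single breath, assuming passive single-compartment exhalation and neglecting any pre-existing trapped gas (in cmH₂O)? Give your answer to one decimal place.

0.9

Flow: 56 L/min ÷ 60 = 0.9333 L/s.
R = (PIP − Pplat)/V̇ = (10.0 − 7.5) / 0.9333 = 2.5/0.9333 = 2.679 cmH2O·s/L.
C = Vt/(Pplat − PEEP) = 455.0 / (7.5 − 0) = 455.0/7.5 = 60.667 mL/cmH2O.
τ = R × C = 2.679 × 0.06067 L/cmH2O = 0.1625 s.
Fraction remaining = e^(−Te/τ) = e^(−0.35/0.1625) = 0.116; trapped volume = 455.0 × 0.116 = 52.78 mL.
Additional alveolar pressure from trapping ≈ V_trapped / C = 52.78 / 60.667 = 0.87 cmH2O.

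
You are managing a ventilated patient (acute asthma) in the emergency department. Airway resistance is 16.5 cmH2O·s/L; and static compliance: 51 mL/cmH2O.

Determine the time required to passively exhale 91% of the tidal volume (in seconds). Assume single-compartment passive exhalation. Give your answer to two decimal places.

τ = R × C = 16.5 × 51 mL/cmH2O = 16.5 × 0.051 L/cmH2O = 0.8415 s.
Exhaled fraction f = 1 − e^(−t/τ) → t = −τ·ln(1 − f) = −0.8415·ln(0.09) = 2.026 s.

2.03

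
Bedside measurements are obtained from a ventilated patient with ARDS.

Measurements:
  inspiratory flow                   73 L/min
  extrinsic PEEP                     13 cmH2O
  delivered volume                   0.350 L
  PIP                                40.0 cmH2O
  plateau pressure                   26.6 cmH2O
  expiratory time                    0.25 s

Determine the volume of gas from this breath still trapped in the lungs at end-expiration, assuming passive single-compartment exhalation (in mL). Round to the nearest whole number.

145

Flow: 73 L/min ÷ 60 = 1.2167 L/s.
R = (PIP − Pplat)/V̇ = (40.0 − 26.6) / 1.2167 = 13.4/1.2167 = 11.013 cmH2O·s/L.
C = Vt/(Pplat − PEEP) = 350.0 / (26.6 − 13) = 350.0/13.6 = 25.735 mL/cmH2O.
τ = R × C = 11.013 × 0.02574 L/cmH2O = 0.2835 s.
Fraction remaining = e^(−Te/τ) = e^(−0.25/0.2835) = 0.414.
Trapped volume = 350.0 × 0.414 = 144.9 mL.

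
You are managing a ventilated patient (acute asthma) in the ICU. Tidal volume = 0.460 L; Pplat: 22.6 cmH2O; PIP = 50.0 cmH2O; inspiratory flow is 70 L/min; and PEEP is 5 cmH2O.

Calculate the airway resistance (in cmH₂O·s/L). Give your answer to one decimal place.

Flow: 70 L/min ÷ 60 = 1.1667 L/s.
Raw = (PIP − Pplat) / flow = (50.0 − 22.6) / 1.1667 = 27.4 / 1.1667 = 23.485 cmH2O·s/L.

23.5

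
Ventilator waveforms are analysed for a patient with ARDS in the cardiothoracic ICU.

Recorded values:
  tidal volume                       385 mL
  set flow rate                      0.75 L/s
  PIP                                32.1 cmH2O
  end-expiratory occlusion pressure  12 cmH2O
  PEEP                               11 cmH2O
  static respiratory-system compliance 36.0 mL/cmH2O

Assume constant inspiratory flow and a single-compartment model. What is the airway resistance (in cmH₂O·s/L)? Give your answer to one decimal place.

Total PEEP = 12 cmH2O (set 11 + intrinsic 1); this is the baseline alveolar pressure.
Equation of motion (constant flow): PIP = Vt/C + R·V̇ + PEEP.
R·V̇ = PIP − Vt/C − PEEP = 32.1 − 385/36.0 − 12 = 32.1 − 10.694 − 12 = 9.406 cmH2O.
R = 9.406 / 0.75 = 12.541 cmH2O·s/L.

12.5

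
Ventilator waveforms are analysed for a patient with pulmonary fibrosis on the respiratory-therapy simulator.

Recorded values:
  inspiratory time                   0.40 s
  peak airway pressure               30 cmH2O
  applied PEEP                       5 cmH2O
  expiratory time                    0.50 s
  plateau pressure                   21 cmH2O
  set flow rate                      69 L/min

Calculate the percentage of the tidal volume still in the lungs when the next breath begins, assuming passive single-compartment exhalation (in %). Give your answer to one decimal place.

10.8

Flow: 69 L/min ÷ 60 = 1.15 L/s.
Vt = flow × Ti = 1.15 L/s × 0.40 s × 1000 mL/L = 460.0 mL.
R = (PIP − Pplat)/V̇ = (30 − 21) / 1.15 = 9.0/1.15 = 7.826 cmH2O·s/L.
C = Vt/(Pplat − PEEP) = 460.0 / (21 − 5) = 460.0/16.0 = 28.75 mL/cmH2O.
τ = R × C = 7.826 × 0.02875 L/cmH2O = 0.225 s.
Fraction remaining at end-expiration = e^(−Te/τ) = e^(−0.50/0.225) = 0.1084 → 10.84%.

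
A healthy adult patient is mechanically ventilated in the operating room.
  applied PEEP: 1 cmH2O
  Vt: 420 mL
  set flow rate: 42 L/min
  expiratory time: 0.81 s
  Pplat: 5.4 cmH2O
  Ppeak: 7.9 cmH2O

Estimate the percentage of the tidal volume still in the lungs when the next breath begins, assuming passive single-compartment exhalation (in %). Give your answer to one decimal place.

Flow: 42 L/min ÷ 60 = 0.7 L/s.
R = (PIP − Pplat)/V̇ = (7.9 − 5.4) / 0.7 = 2.5/0.7 = 3.571 cmH2O·s/L.
C = Vt/(Pplat − PEEP) = 420.0 / (5.4 − 1) = 420.0/4.4 = 95.455 mL/cmH2O.
τ = R × C = 3.571 × 0.09546 L/cmH2O = 0.3409 s.
Fraction remaining at end-expiration = e^(−Te/τ) = e^(−0.81/0.3409) = 0.09292 → 9.292%.

9.3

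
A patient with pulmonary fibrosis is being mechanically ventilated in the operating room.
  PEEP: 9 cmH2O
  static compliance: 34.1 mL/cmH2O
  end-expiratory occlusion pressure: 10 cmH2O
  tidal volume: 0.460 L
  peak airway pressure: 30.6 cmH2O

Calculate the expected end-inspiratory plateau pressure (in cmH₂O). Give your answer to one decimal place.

End-expiratory occlusion gives total PEEP = 10 cmH2O (intrinsic PEEP = 10 − 9 = 1). Use total PEEP for the elastic gradient.
Pplat = PEEPtotal + Vt / Cstat = 10 + 460 / 34.1 = 10 + 13.49 = 23.49 cmH2O.

23.5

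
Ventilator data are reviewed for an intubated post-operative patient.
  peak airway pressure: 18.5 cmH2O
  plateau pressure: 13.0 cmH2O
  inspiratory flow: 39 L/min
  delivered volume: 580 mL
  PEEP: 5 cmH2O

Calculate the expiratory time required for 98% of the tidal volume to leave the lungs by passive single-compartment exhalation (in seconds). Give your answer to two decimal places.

2.40

Flow: 39 L/min ÷ 60 = 0.65 L/s.
R = (PIP − Pplat)/V̇ = (18.5 − 13.0) / 0.65 = 5.5/0.65 = 8.462 cmH2O·s/L.
C = Vt/(Pplat − PEEP) = 580.0 / (13.0 − 5) = 580.0/8.0 = 72.5 mL/cmH2O.
τ = R × C = 8.462 × 0.0725 L/cmH2O = 0.6135 s.
t = −τ·ln(1 − 0.98) = −0.6135·ln(0.02) = 2.4 s.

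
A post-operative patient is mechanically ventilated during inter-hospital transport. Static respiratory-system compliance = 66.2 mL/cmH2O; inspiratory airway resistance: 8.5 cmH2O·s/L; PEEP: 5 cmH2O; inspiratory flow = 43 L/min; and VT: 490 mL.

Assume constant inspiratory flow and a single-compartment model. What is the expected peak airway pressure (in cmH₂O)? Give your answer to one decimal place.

18.5

Flow: 43 L/min ÷ 60 = 0.7167 L/s.
Equation of motion (constant flow): PIP = Vt/C + R·V̇ + PEEP.
PIP = 490/66.2 + 8.5×0.7167 + 5 = 7.402 + 6.092 + 5 = 18.494 cmH2O.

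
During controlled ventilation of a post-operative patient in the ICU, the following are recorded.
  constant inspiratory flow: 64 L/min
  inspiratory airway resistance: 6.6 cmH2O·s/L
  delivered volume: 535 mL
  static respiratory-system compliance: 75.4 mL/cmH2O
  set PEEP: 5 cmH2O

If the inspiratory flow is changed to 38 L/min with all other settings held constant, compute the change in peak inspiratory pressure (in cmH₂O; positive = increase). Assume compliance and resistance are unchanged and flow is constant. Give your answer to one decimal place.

-2.9

Flow: 64 L/min ÷ 60 = 1.0667 L/s.
New flow: 38 L/min ÷ 60 = 0.6333 L/s.
PIP = Vt/C + R·V̇ + PEEP (constant-flow equation of motion).
Only the resistive term changes: ΔPIP = R × ΔV̇ = 6.6 × (0.6333 − 1.0667) = 6.6 × -0.4334 = -2.86 cmH2O.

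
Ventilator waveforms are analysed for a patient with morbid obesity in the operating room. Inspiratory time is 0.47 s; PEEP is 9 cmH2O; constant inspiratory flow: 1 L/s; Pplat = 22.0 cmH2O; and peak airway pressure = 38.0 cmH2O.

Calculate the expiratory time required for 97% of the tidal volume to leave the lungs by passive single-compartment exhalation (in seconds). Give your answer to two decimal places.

2.03

Vt = flow × Ti = 1 L/s × 0.47 s × 1000 mL/L = 470.0 mL.
R = (PIP − Pplat)/V̇ = (38.0 − 22.0) / 1 = 16.0/1 = 16.0 cmH2O·s/L.
C = Vt/(Pplat − PEEP) = 470.0 / (22.0 − 9) = 470.0/13.0 = 36.154 mL/cmH2O.
τ = R × C = 16.0 × 0.03615 L/cmH2O = 0.5784 s.
t = −τ·ln(1 − 0.97) = −0.5784·ln(0.03) = 2.028 s.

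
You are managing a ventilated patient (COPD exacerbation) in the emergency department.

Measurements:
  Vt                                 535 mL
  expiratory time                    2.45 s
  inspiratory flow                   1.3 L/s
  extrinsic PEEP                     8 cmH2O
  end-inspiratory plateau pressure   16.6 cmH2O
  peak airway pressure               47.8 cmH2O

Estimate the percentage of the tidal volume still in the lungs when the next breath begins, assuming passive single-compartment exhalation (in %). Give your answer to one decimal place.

R = (PIP − Pplat)/V̇ = (47.8 − 16.6) / 1.3 = 31.2/1.3 = 24.0 cmH2O·s/L.
C = Vt/(Pplat − PEEP) = 535.0 / (16.6 − 8) = 535.0/8.6 = 62.209 mL/cmH2O.
τ = R × C = 24.0 × 0.06221 L/cmH2O = 1.493 s.
Fraction remaining at end-expiration = e^(−Te/τ) = e^(−2.45/1.493) = 0.1938 → 19.38%.

19.4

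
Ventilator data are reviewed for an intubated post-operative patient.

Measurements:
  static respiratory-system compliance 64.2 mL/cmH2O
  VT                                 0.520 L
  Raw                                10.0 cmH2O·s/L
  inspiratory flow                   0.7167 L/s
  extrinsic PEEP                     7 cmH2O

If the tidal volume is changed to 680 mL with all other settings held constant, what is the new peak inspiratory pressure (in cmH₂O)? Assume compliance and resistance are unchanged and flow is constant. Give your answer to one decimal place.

PIP = Vt/C + R·V̇ + PEEP (constant-flow equation of motion).
Only the elastic term changes: ΔPIP = ΔVt / C = (680 − 520) / 64.2 = 2.492 cmH2O.
Original PIP = 520/64.2 + 10.0×0.7167 + 7 = 22.267 cmH2O; new PIP = 22.267 + (2.492) = 24.759 cmH2O.

24.8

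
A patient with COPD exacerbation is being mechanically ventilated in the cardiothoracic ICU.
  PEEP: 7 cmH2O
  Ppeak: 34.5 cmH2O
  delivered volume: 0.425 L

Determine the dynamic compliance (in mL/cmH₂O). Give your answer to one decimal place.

Dynamic compliance = Vt / (PIP − PEEP) = 425 / (34.5 − 7) = 425 / 27.5 = 15.455 mL/cmH2O.

15.5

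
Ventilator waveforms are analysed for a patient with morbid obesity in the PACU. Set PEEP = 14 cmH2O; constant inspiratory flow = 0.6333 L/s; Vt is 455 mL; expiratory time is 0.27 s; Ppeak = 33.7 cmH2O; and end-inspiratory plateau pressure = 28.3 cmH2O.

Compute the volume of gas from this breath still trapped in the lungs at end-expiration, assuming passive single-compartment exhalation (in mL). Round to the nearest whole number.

R = (PIP − Pplat)/V̇ = (33.7 − 28.3) / 0.6333 = 5.4/0.6333 = 8.527 cmH2O·s/L.
C = Vt/(Pplat − PEEP) = 455.0 / (28.3 − 14) = 455.0/14.3 = 31.818 mL/cmH2O.
τ = R × C = 8.527 × 0.03182 L/cmH2O = 0.2713 s.
Fraction remaining = e^(−Te/τ) = e^(−0.27/0.2713) = 0.3696.
Trapped volume = 455.0 × 0.3696 = 168.17 mL.

168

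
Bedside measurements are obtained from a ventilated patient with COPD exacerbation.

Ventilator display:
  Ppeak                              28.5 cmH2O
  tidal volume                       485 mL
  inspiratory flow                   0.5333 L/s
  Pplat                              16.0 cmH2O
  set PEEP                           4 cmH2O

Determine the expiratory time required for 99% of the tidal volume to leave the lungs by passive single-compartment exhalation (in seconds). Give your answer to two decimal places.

4.36

R = (PIP − Pplat)/V̇ = (28.5 − 16.0) / 0.5333 = 12.5/0.5333 = 23.439 cmH2O·s/L.
C = Vt/(Pplat − PEEP) = 485.0 / (16.0 − 4) = 485.0/12.0 = 40.417 mL/cmH2O.
τ = R × C = 23.439 × 0.04042 L/cmH2O = 0.9474 s.
t = −τ·ln(1 − 0.99) = −0.9474·ln(0.01) = 4.363 s.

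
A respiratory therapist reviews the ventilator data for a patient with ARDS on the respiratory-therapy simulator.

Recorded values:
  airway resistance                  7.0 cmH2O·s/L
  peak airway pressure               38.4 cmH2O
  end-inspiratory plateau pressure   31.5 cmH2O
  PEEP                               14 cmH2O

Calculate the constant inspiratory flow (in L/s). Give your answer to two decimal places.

0.99

flow = (PIP − Pplat) / Raw = 6.9 / 7.0 = 0.9857 L/s.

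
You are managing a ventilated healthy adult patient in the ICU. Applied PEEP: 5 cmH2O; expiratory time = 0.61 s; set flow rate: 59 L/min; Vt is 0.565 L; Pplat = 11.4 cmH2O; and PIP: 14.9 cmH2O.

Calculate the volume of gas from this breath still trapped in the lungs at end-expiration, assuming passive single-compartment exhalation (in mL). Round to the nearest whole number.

81

Flow: 59 L/min ÷ 60 = 0.9833 L/s.
R = (PIP − Pplat)/V̇ = (14.9 − 11.4) / 0.9833 = 3.5/0.9833 = 3.559 cmH2O·s/L.
C = Vt/(Pplat − PEEP) = 565.0 / (11.4 − 5) = 565.0/6.4 = 88.281 mL/cmH2O.
τ = R × C = 3.559 × 0.08828 L/cmH2O = 0.3142 s.
Fraction remaining = e^(−Te/τ) = e^(−0.61/0.3142) = 0.1435.
Trapped volume = 565.0 × 0.1435 = 81.078 mL.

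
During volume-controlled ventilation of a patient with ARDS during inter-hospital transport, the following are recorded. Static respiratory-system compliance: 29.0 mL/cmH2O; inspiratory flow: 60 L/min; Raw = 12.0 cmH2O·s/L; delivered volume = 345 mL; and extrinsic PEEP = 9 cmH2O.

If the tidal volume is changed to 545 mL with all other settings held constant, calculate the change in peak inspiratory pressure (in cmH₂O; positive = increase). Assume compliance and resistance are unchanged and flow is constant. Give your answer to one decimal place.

6.9

PIP = Vt/C + R·V̇ + PEEP (constant-flow equation of motion).
Only the elastic term changes: ΔPIP = ΔVt / C = (545 − 345) / 29.0 = 6.897 cmH2O.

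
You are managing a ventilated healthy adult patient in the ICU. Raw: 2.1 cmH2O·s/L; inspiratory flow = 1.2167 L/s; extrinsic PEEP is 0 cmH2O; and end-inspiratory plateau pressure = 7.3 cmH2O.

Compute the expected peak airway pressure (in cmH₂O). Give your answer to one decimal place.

PIP = Pplat + Raw × flow = 7.3 + 2.1 × 1.2167 = 7.3 + 2.555 = 9.855 cmH2O.

9.9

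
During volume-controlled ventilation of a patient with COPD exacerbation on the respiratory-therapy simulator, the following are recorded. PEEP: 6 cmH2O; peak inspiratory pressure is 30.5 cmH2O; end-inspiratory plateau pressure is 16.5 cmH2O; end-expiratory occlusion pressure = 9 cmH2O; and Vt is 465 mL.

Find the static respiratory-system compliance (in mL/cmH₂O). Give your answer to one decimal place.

End-expiratory occlusion gives total PEEP = 9 cmH2O (intrinsic PEEP = 9 − 6 = 3). Use total PEEP for the elastic gradient.
Cstat = Vt / (Pplat − PEEPtotal) = 465 / (16.5 − 9) = 465 / 7.5 = 62.0 mL/cmH2O.

62.0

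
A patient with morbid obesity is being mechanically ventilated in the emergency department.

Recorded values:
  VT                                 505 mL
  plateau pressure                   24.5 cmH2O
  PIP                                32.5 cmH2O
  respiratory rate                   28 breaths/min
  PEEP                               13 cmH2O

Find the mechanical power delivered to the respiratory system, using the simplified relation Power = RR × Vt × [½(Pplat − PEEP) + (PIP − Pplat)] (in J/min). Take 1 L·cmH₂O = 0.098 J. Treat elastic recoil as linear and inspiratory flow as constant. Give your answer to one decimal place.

Per-breath work = Vt × [½(Pplat−PEEP) + (PIP−Pplat)] = 0.505 × [0.5×11.5 + 8.0] = 0.505 × 13.75 = 6.944 L·cmH2O.
Power = 28 × 6.944 = 194.43 L·cmH2O/min.
× 0.098 J/(L·cmH2O) → 19.054 J/min.

19.1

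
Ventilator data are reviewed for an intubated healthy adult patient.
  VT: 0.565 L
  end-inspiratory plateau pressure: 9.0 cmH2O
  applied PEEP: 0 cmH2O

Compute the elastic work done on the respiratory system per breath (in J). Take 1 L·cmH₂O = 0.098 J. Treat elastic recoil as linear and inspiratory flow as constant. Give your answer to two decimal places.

0.25

Elastic work ≈ ½ × (Pplat − PEEP) × Vt = 0.5 × (9.0 − 0) × 0.565 L = 0.5 × 9.0 × 0.565 = 2.543 L·cmH2O.
× 0.098 J/(L·cmH2O) → 0.2492 J.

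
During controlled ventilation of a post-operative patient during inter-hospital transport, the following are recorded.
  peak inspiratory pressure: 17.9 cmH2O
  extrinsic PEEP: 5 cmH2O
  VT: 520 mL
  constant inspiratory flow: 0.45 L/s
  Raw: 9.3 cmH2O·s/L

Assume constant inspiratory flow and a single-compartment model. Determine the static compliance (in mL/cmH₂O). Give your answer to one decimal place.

Equation of motion (constant flow): PIP = Vt/C + R·V̇ + PEEP.
Vt/C = PIP − R·V̇ − PEEP = 17.9 − 9.3×0.45 − 5 = 17.9 − 4.185 − 5 = 8.715 cmH2O.
C = Vt / 8.715 = 520 / 8.715 = 59.667 mL/cmH2O.

59.7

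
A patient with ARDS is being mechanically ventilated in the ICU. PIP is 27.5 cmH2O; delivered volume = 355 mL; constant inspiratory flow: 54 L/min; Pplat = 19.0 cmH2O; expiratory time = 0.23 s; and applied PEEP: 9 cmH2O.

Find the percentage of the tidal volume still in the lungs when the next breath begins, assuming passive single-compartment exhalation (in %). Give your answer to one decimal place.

50.4

Flow: 54 L/min ÷ 60 = 0.9 L/s.
R = (PIP − Pplat)/V̇ = (27.5 − 19.0) / 0.9 = 8.5/0.9 = 9.444 cmH2O·s/L.
C = Vt/(Pplat − PEEP) = 355.0 / (19.0 − 9) = 355.0/10.0 = 35.5 mL/cmH2O.
τ = R × C = 9.444 × 0.0355 L/cmH2O = 0.3353 s.
Fraction remaining at end-expiration = e^(−Te/τ) = e^(−0.23/0.3353) = 0.5036 → 50.36%.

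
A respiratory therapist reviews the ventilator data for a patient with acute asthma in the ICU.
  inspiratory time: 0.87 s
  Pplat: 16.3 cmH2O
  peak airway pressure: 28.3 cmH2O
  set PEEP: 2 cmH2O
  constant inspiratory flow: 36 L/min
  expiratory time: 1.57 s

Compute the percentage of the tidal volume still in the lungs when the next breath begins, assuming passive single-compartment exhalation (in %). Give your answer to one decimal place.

Flow: 36 L/min ÷ 60 = 0.6 L/s.
Vt = flow × Ti = 0.6 L/s × 0.87 s × 1000 mL/L = 522.0 mL.
R = (PIP − Pplat)/V̇ = (28.3 − 16.3) / 0.6 = 12.0/0.6 = 20.0 cmH2O·s/L.
C = Vt/(Pplat − PEEP) = 522.0 / (16.3 − 2) = 522.0/14.3 = 36.503 mL/cmH2O.
τ = R × C = 20.0 × 0.0365 L/cmH2O = 0.73 s.
Fraction remaining at end-expiration = e^(−Te/τ) = e^(−1.57/0.73) = 0.1164 → 11.64%.

11.6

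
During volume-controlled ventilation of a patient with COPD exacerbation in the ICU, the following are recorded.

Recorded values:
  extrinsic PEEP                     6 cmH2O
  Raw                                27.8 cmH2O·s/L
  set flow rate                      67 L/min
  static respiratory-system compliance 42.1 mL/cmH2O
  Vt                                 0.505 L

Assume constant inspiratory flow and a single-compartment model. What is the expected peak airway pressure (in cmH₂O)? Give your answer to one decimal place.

Flow: 67 L/min ÷ 60 = 1.1167 L/s.
Equation of motion (constant flow): PIP = Vt/C + R·V̇ + PEEP.
PIP = 505/42.1 + 27.8×1.1167 + 6 = 11.995 + 31.044 + 6 = 49.039 cmH2O.

49.0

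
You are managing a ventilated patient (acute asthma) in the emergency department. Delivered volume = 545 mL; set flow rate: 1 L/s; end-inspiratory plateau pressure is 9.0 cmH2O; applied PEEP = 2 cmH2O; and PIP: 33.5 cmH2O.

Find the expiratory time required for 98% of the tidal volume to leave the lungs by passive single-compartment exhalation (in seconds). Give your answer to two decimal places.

7.46

R = (PIP − Pplat)/V̇ = (33.5 − 9.0) / 1 = 24.5/1 = 24.5 cmH2O·s/L.
C = Vt/(Pplat − PEEP) = 545.0 / (9.0 − 2) = 545.0/7.0 = 77.857 mL/cmH2O.
τ = R × C = 24.5 × 0.07786 L/cmH2O = 1.908 s.
t = −τ·ln(1 − 0.98) = −1.908·ln(0.02) = 7.464 s.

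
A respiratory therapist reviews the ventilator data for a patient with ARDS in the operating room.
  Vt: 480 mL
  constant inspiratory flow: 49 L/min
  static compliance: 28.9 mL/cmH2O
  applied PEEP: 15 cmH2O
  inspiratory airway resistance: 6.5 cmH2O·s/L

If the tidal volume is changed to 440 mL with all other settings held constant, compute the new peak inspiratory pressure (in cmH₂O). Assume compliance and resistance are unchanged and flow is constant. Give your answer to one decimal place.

Flow: 49 L/min ÷ 60 = 0.8167 L/s.
PIP = Vt/C + R·V̇ + PEEP (constant-flow equation of motion).
Only the elastic term changes: ΔPIP = ΔVt / C = (440 − 480) / 28.9 = -1.384 cmH2O.
Original PIP = 480/28.9 + 6.5×0.8167 + 15 = 36.918 cmH2O; new PIP = 36.918 + (-1.384) = 35.534 cmH2O.

35.5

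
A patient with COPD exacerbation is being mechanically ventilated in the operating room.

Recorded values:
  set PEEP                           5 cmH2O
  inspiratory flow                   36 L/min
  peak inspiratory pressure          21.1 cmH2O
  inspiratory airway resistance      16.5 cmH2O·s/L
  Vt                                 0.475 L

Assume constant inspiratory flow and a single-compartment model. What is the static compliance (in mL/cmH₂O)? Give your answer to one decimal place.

76.6

Flow: 36 L/min ÷ 60 = 0.6 L/s.
Equation of motion (constant flow): PIP = Vt/C + R·V̇ + PEEP.
Vt/C = PIP − R·V̇ − PEEP = 21.1 − 16.5×0.6 − 5 = 21.1 − 9.9 − 5 = 6.2 cmH2O.
C = Vt / 6.2 = 475 / 6.2 = 76.613 mL/cmH2O.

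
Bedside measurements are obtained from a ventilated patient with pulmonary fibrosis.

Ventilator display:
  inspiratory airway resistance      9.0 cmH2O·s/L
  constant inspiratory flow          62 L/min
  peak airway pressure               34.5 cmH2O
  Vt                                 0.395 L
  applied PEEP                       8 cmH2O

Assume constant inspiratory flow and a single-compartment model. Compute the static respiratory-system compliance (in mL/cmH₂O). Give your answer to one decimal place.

Flow: 62 L/min ÷ 60 = 1.0333 L/s.
Equation of motion (constant flow): PIP = Vt/C + R·V̇ + PEEP.
Vt/C = PIP − R·V̇ − PEEP = 34.5 − 9.0×1.0333 − 8 = 34.5 − 9.3 − 8 = 17.2 cmH2O.
C = Vt / 17.2 = 395 / 17.2 = 22.965 mL/cmH2O.

23.0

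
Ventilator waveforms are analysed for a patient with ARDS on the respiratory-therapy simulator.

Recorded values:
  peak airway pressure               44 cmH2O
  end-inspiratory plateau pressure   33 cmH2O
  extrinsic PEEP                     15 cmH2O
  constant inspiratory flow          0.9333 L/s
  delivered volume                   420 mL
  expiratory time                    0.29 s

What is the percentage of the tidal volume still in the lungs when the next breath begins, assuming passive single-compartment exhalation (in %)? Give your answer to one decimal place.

R = (PIP − Pplat)/V̇ = (44 − 33) / 0.9333 = 11.0/0.9333 = 11.786 cmH2O·s/L.
C = Vt/(Pplat − PEEP) = 420.0 / (33 − 15) = 420.0/18.0 = 23.333 mL/cmH2O.
τ = R × C = 11.786 × 0.02333 L/cmH2O = 0.275 s.
Fraction remaining at end-expiration = e^(−Te/τ) = e^(−0.29/0.275) = 0.3484 → 34.84%.

34.8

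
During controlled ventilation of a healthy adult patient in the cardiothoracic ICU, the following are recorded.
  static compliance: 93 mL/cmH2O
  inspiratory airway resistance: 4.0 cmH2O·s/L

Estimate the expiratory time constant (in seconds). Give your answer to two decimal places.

τ = R × C = 4.0 × 93 mL/cmH2O = 4.0 × 0.093 L/cmH2O = 0.372 s.

0.37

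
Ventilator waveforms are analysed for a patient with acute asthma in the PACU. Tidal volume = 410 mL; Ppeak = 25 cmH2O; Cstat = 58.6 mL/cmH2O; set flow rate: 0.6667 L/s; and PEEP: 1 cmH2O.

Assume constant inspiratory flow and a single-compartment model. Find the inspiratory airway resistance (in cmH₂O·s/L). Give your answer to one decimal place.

Equation of motion (constant flow): PIP = Vt/C + R·V̇ + PEEP.
R·V̇ = PIP − Vt/C − PEEP = 25 − 410/58.6 − 1 = 25 − 6.997 − 1 = 17.003 cmH2O.
R = 17.003 / 0.6667 = 25.503 cmH2O·s/L.

25.5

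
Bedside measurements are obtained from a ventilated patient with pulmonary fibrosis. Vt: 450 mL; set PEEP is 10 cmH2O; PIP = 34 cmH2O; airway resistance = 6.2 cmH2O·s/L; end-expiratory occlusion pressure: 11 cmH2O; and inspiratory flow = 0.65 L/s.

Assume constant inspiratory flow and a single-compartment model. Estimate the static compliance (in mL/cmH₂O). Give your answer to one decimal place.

23.7

Total PEEP = 11 cmH2O (set 10 + intrinsic 1); this is the baseline alveolar pressure.
Equation of motion (constant flow): PIP = Vt/C + R·V̇ + PEEP.
Vt/C = PIP − R·V̇ − PEEP = 34 − 6.2×0.65 − 11 = 34 − 4.03 − 11 = 18.97 cmH2O.
C = Vt / 18.97 = 450 / 18.97 = 23.722 mL/cmH2O.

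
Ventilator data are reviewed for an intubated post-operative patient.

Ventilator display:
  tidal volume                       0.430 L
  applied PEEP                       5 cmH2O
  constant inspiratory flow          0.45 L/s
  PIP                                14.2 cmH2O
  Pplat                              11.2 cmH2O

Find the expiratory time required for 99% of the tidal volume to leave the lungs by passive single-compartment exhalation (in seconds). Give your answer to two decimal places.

2.13

R = (PIP − Pplat)/V̇ = (14.2 − 11.2) / 0.45 = 3.0/0.45 = 6.667 cmH2O·s/L.
C = Vt/(Pplat − PEEP) = 430.0 / (11.2 − 5) = 430.0/6.2 = 69.355 mL/cmH2O.
τ = R × C = 6.667 × 0.06936 L/cmH2O = 0.4624 s.
t = −τ·ln(1 − 0.99) = −0.4624·ln(0.01) = 2.129 s.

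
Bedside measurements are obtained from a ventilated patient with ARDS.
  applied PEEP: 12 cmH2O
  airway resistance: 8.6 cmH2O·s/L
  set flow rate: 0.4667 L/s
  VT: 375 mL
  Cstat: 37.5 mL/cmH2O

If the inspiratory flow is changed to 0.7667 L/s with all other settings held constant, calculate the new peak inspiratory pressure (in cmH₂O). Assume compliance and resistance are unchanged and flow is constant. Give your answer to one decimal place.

28.6

PIP = Vt/C + R·V̇ + PEEP (constant-flow equation of motion).
Only the resistive term changes: ΔPIP = R × ΔV̇ = 8.6 × (0.7667 − 0.4667) = 8.6 × 0.3 = 2.58 cmH2O.
Original PIP = 375/37.5 + 8.6×0.4667 + 12 = 26.014 cmH2O; new PIP = 26.014 + (2.58) = 28.594 cmH2O.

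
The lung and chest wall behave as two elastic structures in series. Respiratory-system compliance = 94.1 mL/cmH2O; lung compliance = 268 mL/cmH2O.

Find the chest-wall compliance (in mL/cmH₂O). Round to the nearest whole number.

145

1/Ccw = 1/Crs − 1/CL.
1/Ccw = 1/94.1 − 1/268 = 0.006896.
Ccw = 145.01 mL/cmH2O.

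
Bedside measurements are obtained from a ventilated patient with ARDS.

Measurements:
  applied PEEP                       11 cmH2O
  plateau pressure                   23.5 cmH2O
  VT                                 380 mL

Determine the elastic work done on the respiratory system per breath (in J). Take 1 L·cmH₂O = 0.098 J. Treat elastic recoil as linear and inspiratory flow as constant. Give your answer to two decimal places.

0.23

Elastic work ≈ ½ × (Pplat − PEEP) × Vt = 0.5 × (23.5 − 11) × 0.380 L = 0.5 × 12.5 × 0.380 = 2.375 L·cmH2O.
× 0.098 J/(L·cmH2O) → 0.2328 J.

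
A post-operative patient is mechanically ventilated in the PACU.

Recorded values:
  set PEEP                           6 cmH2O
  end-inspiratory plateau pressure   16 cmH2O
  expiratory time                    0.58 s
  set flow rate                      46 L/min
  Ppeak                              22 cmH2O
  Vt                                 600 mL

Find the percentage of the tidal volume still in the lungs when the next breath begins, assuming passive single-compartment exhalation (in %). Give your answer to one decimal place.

Flow: 46 L/min ÷ 60 = 0.7667 L/s.
R = (PIP − Pplat)/V̇ = (22 − 16) / 0.7667 = 6.0/0.7667 = 7.826 cmH2O·s/L.
C = Vt/(Pplat − PEEP) = 600.0 / (16 − 6) = 600.0/10.0 = 60.0 mL/cmH2O.
τ = R × C = 7.826 × 0.06 L/cmH2O = 0.4696 s.
Fraction remaining at end-expiration = e^(−Te/τ) = e^(−0.58/0.4696) = 0.2908 → 29.08%.

29.1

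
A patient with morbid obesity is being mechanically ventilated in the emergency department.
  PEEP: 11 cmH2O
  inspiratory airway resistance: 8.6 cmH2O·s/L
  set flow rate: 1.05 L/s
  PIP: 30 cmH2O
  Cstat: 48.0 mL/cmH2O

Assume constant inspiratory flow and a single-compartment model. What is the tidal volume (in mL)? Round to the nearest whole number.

479

Equation of motion (constant flow): PIP = Vt/C + R·V̇ + PEEP.
Vt/C = PIP − R·V̇ − PEEP = 30 − 9.03 − 11 = 9.97 cmH2O.
Vt = C × 9.97 = 48.0 × 9.97 = 478.56 mL.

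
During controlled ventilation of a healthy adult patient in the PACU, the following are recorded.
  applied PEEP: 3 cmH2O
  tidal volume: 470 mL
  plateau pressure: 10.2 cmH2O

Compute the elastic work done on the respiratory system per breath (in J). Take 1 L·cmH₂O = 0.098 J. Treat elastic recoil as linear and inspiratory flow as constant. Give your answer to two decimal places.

Elastic work ≈ ½ × (Pplat − PEEP) × Vt = 0.5 × (10.2 − 3) × 0.470 L = 0.5 × 7.2 × 0.470 = 1.692 L·cmH2O.
× 0.098 J/(L·cmH2O) → 0.1658 J.

0.17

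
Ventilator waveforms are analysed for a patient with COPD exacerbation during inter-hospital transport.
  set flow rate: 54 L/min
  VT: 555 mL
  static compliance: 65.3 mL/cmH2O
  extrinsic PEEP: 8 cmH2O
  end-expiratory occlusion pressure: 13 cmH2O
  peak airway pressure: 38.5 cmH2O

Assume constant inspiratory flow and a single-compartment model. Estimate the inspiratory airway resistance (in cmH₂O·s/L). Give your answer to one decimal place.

Flow: 54 L/min ÷ 60 = 0.9 L/s.
Total PEEP = 13 cmH2O (set 8 + intrinsic 5); this is the baseline alveolar pressure.
Equation of motion (constant flow): PIP = Vt/C + R·V̇ + PEEP.
R·V̇ = PIP − Vt/C − PEEP = 38.5 − 555/65.3 − 13 = 38.5 − 8.499 − 13 = 17.001 cmH2O.
R = 17.001 / 0.9 = 18.89 cmH2O·s/L.

18.9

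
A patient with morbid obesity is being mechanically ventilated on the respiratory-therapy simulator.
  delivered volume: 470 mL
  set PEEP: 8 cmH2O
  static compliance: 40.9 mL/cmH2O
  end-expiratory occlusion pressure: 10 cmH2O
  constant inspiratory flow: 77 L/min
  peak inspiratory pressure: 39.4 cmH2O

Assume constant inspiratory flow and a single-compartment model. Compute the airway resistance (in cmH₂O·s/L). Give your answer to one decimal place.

Flow: 77 L/min ÷ 60 = 1.2833 L/s.
Total PEEP = 10 cmH2O (set 8 + intrinsic 2); this is the baseline alveolar pressure.
Equation of motion (constant flow): PIP = Vt/C + R·V̇ + PEEP.
R·V̇ = PIP − Vt/C − PEEP = 39.4 − 470/40.9 − 10 = 39.4 − 11.491 − 10 = 17.909 cmH2O.
R = 17.909 / 1.2833 = 13.955 cmH2O·s/L.

14.0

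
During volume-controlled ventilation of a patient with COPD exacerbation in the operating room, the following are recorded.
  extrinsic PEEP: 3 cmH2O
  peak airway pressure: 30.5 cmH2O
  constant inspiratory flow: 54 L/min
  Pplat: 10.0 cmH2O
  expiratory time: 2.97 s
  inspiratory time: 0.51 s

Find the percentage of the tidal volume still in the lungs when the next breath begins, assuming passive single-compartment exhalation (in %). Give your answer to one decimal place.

13.7

Flow: 54 L/min ÷ 60 = 0.9 L/s.
Vt = flow × Ti = 0.9 L/s × 0.51 s × 1000 mL/L = 459.0 mL.
R = (PIP − Pplat)/V̇ = (30.5 − 10.0) / 0.9 = 20.5/0.9 = 22.778 cmH2O·s/L.
C = Vt/(Pplat − PEEP) = 459.0 / (10.0 − 3) = 459.0/7.0 = 65.571 mL/cmH2O.
τ = R × C = 22.778 × 0.06557 L/cmH2O = 1.494 s.
Fraction remaining at end-expiration = e^(−Te/τ) = e^(−2.97/1.494) = 0.137 → 13.7%.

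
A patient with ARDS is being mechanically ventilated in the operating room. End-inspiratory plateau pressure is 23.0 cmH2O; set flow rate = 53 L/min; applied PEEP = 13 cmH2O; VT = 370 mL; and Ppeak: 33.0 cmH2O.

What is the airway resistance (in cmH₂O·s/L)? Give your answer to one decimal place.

Flow: 53 L/min ÷ 60 = 0.8833 L/s.
Raw = (PIP − Pplat) / flow = (33.0 − 23.0) / 0.8833 = 10.0 / 0.8833 = 11.321 cmH2O·s/L.

11.3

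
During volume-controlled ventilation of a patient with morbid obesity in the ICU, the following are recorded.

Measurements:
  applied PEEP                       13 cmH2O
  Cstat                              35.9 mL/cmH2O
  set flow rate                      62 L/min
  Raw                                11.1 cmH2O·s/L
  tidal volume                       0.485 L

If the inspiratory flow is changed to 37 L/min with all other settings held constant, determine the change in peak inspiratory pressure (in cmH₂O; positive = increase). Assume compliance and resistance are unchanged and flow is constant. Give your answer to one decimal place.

Flow: 62 L/min ÷ 60 = 1.0333 L/s.
New flow: 37 L/min ÷ 60 = 0.6167 L/s.
PIP = Vt/C + R·V̇ + PEEP (constant-flow equation of motion).
Only the resistive term changes: ΔPIP = R × ΔV̇ = 11.1 × (0.6167 − 1.0333) = 11.1 × -0.4166 = -4.624 cmH2O.

-4.6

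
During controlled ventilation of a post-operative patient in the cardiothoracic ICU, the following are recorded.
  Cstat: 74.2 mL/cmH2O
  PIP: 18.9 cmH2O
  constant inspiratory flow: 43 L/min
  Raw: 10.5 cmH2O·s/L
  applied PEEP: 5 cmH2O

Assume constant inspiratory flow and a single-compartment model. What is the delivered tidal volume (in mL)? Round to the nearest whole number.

Flow: 43 L/min ÷ 60 = 0.7167 L/s.
Equation of motion (constant flow): PIP = Vt/C + R·V̇ + PEEP.
Vt/C = PIP − R·V̇ − PEEP = 18.9 − 7.525 − 5 = 6.375 cmH2O.
Vt = C × 6.375 = 74.2 × 6.375 = 473.03 mL.

473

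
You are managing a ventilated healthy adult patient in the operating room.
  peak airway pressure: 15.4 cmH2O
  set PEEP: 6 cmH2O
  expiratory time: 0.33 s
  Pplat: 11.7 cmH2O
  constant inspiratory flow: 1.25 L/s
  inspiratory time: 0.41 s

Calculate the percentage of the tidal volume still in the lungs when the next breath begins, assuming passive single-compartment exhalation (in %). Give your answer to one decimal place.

Vt = flow × Ti = 1.25 L/s × 0.41 s × 1000 mL/L = 512.5 mL.
R = (PIP − Pplat)/V̇ = (15.4 − 11.7) / 1.25 = 3.7/1.25 = 2.96 cmH2O·s/L.
C = Vt/(Pplat − PEEP) = 512.5 / (11.7 − 6) = 512.5/5.7 = 89.912 mL/cmH2O.
τ = R × C = 2.96 × 0.08991 L/cmH2O = 0.2661 s.
Fraction remaining at end-expiration = e^(−Te/τ) = e^(−0.33/0.2661) = 0.2893 → 28.93%.

28.9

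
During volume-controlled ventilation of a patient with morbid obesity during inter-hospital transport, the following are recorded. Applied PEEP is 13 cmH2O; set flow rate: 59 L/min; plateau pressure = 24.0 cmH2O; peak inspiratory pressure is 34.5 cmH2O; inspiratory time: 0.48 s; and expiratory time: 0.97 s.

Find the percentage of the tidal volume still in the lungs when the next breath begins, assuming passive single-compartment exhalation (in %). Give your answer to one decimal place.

12.0

Flow: 59 L/min ÷ 60 = 0.9833 L/s.
Vt = flow × Ti = 0.9833 L/s × 0.48 s × 1000 mL/L = 471.98 mL.
R = (PIP − Pplat)/V̇ = (34.5 − 24.0) / 0.9833 = 10.5/0.9833 = 10.678 cmH2O·s/L.
C = Vt/(Pplat − PEEP) = 471.98 / (24.0 − 13) = 471.98/11.0 = 42.907 mL/cmH2O.
τ = R × C = 10.678 × 0.04291 L/cmH2O = 0.4582 s.
Fraction remaining at end-expiration = e^(−Te/τ) = e^(−0.97/0.4582) = 0.1204 → 12.04%.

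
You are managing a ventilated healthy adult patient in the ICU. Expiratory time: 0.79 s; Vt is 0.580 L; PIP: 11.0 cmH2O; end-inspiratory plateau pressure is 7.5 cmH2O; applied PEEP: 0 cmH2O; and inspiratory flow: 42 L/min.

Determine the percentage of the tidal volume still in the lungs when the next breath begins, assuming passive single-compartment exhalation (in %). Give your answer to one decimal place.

Flow: 42 L/min ÷ 60 = 0.7 L/s.
R = (PIP − Pplat)/V̇ = (11.0 − 7.5) / 0.7 = 3.5/0.7 = 5.0 cmH2O·s/L.
C = Vt/(Pplat − PEEP) = 580.0 / (7.5 − 0) = 580.0/7.5 = 77.333 mL/cmH2O.
τ = R × C = 5.0 × 0.07733 L/cmH2O = 0.3867 s.
Fraction remaining at end-expiration = e^(−Te/τ) = e^(−0.79/0.3867) = 0.1296 → 12.96%.

13.0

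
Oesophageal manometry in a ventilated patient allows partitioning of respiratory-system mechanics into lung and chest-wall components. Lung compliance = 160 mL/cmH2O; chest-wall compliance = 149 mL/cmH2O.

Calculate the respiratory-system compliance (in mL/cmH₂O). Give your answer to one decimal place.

77.2

Lung and chest wall are elastances in series: 1/Crs = 1/CL + 1/Ccw.
1/Crs = 1/160 + 1/149 = 0.01296.
Crs = 77.16 mL/cmH2O.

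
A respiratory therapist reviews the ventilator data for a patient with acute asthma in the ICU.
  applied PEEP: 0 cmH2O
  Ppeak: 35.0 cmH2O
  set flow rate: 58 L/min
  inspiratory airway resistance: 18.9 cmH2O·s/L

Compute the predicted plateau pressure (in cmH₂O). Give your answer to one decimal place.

Flow: 58 L/min ÷ 60 = 0.9667 L/s.
Pplat = PIP − Raw × flow = 35.0 − 18.9 × 0.9667 = 35.0 − 18.271 = 16.729 cmH2O.

16.7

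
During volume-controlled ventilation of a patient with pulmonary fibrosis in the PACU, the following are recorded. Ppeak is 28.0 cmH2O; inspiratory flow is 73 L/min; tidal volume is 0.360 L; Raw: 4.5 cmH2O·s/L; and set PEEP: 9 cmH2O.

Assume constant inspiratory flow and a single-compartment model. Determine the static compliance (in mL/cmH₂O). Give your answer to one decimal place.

26.6

Flow: 73 L/min ÷ 60 = 1.2167 L/s.
Equation of motion (constant flow): PIP = Vt/C + R·V̇ + PEEP.
Vt/C = PIP − R·V̇ − PEEP = 28.0 − 4.5×1.2167 − 9 = 28.0 − 5.475 − 9 = 13.525 cmH2O.
C = Vt / 13.525 = 360 / 13.525 = 26.617 mL/cmH2O.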